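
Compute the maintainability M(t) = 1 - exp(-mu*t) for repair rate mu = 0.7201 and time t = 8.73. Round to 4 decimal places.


mu = 0.7201, t = 8.73
mu * t = 0.7201 * 8.73 = 6.2865
exp(-6.2865) = 0.0019
M(t) = 1 - 0.0019
M(t) = 0.9981

0.9981


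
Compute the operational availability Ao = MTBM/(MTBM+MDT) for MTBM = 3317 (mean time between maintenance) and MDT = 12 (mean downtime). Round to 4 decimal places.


MTBM = 3317
MDT = 12
MTBM + MDT = 3329
Ao = 3317 / 3329
Ao = 0.9964

0.9964


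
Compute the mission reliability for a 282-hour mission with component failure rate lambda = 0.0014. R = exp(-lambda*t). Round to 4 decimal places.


lambda = 0.0014
mission_time = 282
lambda * t = 0.0014 * 282 = 0.3948
R = exp(-0.3948)
R = 0.6738

0.6738


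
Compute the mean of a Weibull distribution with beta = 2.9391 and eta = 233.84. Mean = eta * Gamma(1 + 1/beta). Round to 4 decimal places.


beta = 2.9391, eta = 233.84
1/beta = 0.3402
1 + 1/beta = 1.3402
Gamma(1.3402) = 0.8922
Mean = 233.84 * 0.8922
Mean = 208.6294

208.6294


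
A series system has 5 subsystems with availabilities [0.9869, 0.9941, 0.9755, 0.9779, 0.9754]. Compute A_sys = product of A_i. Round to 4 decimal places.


Subsystems: [0.9869, 0.9941, 0.9755, 0.9779, 0.9754]
After subsystem 1 (A=0.9869): product = 0.9869
After subsystem 2 (A=0.9941): product = 0.9811
After subsystem 3 (A=0.9755): product = 0.957
After subsystem 4 (A=0.9779): product = 0.9359
After subsystem 5 (A=0.9754): product = 0.9129
A_sys = 0.9129

0.9129


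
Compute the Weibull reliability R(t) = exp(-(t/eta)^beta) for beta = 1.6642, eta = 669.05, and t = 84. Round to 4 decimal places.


beta = 1.6642, eta = 669.05, t = 84
t/eta = 84 / 669.05 = 0.1256
(t/eta)^beta = 0.1256^1.6642 = 0.0316
R(t) = exp(-0.0316)
R(t) = 0.9689

0.9689


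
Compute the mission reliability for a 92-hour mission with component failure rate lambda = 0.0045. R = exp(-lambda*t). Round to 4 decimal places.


lambda = 0.0045
mission_time = 92
lambda * t = 0.0045 * 92 = 0.414
R = exp(-0.414)
R = 0.661

0.661


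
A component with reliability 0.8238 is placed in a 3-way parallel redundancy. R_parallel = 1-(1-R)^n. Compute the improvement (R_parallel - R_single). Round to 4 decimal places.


R_single = 0.8238, n = 3
1 - R_single = 0.1762
(1 - R_single)^n = 0.1762^3 = 0.0055
R_parallel = 1 - 0.0055 = 0.9945
Improvement = 0.9945 - 0.8238
Improvement = 0.1707

0.1707


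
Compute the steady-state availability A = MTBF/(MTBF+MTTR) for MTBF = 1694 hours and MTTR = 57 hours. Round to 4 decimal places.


MTBF = 1694
MTTR = 57
MTBF + MTTR = 1751
A = 1694 / 1751
A = 0.9674

0.9674


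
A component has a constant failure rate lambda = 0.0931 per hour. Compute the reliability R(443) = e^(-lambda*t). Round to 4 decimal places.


lambda = 0.0931
t = 443
lambda * t = 41.2433
R(t) = e^(-41.2433)
R(t) = 0.0

0.0


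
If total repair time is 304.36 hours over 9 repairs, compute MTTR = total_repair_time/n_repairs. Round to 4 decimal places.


total_repair_time = 304.36
n_repairs = 9
MTTR = 304.36 / 9
MTTR = 33.8178

33.8178


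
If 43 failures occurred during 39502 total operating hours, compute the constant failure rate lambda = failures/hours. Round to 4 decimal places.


failures = 43
total_hours = 39502
lambda = 43 / 39502
lambda = 0.0011

0.0011


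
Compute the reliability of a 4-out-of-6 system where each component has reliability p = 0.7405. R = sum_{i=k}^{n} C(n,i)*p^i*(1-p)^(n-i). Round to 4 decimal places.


k = 4, n = 6, p = 0.7405
i=4: C(6,4)=15 * 0.7405^4 * 0.2595^2 = 0.3037
i=5: C(6,5)=6 * 0.7405^5 * 0.2595^1 = 0.3467
i=6: C(6,6)=1 * 0.7405^6 * 0.2595^0 = 0.1649
R = sum of terms = 0.8153

0.8153


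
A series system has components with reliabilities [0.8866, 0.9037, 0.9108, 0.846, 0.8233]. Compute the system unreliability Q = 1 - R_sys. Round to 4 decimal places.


Components: [0.8866, 0.9037, 0.9108, 0.846, 0.8233]
After component 1: product = 0.8866
After component 2: product = 0.8012
After component 3: product = 0.7298
After component 4: product = 0.6174
After component 5: product = 0.5083
R_sys = 0.5083
Q = 1 - 0.5083 = 0.4917

0.4917


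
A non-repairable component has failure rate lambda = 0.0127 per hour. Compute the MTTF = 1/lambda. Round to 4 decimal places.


lambda = 0.0127
MTTF = 1 / 0.0127
MTTF = 78.7402

78.7402


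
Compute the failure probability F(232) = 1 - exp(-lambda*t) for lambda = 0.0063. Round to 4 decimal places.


lambda = 0.0063, t = 232
lambda * t = 1.4616
exp(-1.4616) = 0.2319
F(t) = 1 - 0.2319
F(t) = 0.7681

0.7681


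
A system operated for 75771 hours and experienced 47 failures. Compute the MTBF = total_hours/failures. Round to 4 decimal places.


total_hours = 75771
failures = 47
MTBF = 75771 / 47
MTBF = 1612.1489

1612.1489


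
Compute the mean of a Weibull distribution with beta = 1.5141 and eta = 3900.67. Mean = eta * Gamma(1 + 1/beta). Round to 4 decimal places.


beta = 1.5141, eta = 3900.67
1/beta = 0.6605
1 + 1/beta = 1.6605
Gamma(1.6605) = 0.9017
Mean = 3900.67 * 0.9017
Mean = 3517.3953

3517.3953


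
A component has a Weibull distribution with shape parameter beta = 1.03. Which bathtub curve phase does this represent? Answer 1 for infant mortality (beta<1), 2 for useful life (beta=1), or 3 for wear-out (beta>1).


beta = 1.03
Compare beta to 1:
beta < 1 => infant mortality (phase 1)
beta = 1 => useful life (phase 2)
beta > 1 => wear-out (phase 3)
Since beta = 1.03, this is wear-out (increasing failure rate)
Phase = 3

3


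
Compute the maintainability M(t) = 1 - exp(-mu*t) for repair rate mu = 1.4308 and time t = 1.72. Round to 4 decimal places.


mu = 1.4308, t = 1.72
mu * t = 1.4308 * 1.72 = 2.461
exp(-2.461) = 0.0854
M(t) = 1 - 0.0854
M(t) = 0.9146

0.9146


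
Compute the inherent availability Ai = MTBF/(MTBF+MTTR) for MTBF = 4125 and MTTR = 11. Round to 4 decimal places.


MTBF = 4125
MTTR = 11
MTBF + MTTR = 4136
Ai = 4125 / 4136
Ai = 0.9973

0.9973


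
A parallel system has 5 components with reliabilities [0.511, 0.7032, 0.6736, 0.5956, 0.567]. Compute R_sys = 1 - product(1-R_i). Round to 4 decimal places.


Components: [0.511, 0.7032, 0.6736, 0.5956, 0.567]
(1 - 0.511) = 0.489, running product = 0.489
(1 - 0.7032) = 0.2968, running product = 0.1451
(1 - 0.6736) = 0.3264, running product = 0.0474
(1 - 0.5956) = 0.4044, running product = 0.0192
(1 - 0.567) = 0.433, running product = 0.0083
Product of (1-R_i) = 0.0083
R_sys = 1 - 0.0083 = 0.9917

0.9917


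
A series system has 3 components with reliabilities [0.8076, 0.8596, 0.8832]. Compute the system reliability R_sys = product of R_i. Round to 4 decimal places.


Components: [0.8076, 0.8596, 0.8832]
After component 1 (R=0.8076): product = 0.8076
After component 2 (R=0.8596): product = 0.6942
After component 3 (R=0.8832): product = 0.6131
R_sys = 0.6131

0.6131


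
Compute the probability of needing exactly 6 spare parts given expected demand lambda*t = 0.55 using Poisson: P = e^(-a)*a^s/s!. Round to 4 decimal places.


a = 0.55, s = 6
e^(-a) = e^(-0.55) = 0.5769
a^s = 0.55^6 = 0.0277
s! = 720
P = 0.5769 * 0.0277 / 720
P = 0.0

0.0


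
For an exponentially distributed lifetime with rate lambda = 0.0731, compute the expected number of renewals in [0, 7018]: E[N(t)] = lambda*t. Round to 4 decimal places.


lambda = 0.0731
t = 7018
E[N(t)] = lambda * t
E[N(t)] = 0.0731 * 7018
E[N(t)] = 513.0158

513.0158


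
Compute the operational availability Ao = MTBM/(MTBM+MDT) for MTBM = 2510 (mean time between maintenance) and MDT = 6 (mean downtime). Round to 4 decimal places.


MTBM = 2510
MDT = 6
MTBM + MDT = 2516
Ao = 2510 / 2516
Ao = 0.9976

0.9976


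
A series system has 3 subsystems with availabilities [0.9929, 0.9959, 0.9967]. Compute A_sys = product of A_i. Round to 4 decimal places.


Subsystems: [0.9929, 0.9959, 0.9967]
After subsystem 1 (A=0.9929): product = 0.9929
After subsystem 2 (A=0.9959): product = 0.9888
After subsystem 3 (A=0.9967): product = 0.9856
A_sys = 0.9856

0.9856


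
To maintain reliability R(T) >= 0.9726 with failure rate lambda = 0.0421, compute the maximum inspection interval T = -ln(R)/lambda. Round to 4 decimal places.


R_target = 0.9726
lambda = 0.0421
-ln(0.9726) = 0.0278
T = 0.0278 / 0.0421
T = 0.6599

0.6599


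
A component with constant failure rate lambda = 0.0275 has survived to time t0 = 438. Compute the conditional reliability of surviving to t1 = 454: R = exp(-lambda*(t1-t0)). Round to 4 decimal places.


lambda = 0.0275
t0 = 438, t1 = 454
t1 - t0 = 16
lambda * (t1-t0) = 0.0275 * 16 = 0.44
R = exp(-0.44)
R = 0.644

0.644


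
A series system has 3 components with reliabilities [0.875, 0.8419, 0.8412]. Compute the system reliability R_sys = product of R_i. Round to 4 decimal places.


Components: [0.875, 0.8419, 0.8412]
After component 1 (R=0.875): product = 0.875
After component 2 (R=0.8419): product = 0.7367
After component 3 (R=0.8412): product = 0.6197
R_sys = 0.6197

0.6197


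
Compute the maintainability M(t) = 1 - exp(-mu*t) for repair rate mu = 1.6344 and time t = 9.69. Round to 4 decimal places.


mu = 1.6344, t = 9.69
mu * t = 1.6344 * 9.69 = 15.8373
exp(-15.8373) = 0.0
M(t) = 1 - 0.0
M(t) = 1.0

1.0


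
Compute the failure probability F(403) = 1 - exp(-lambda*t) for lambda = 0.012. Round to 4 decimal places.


lambda = 0.012, t = 403
lambda * t = 4.836
exp(-4.836) = 0.0079
F(t) = 1 - 0.0079
F(t) = 0.9921

0.9921


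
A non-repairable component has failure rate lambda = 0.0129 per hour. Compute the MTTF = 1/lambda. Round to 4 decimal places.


lambda = 0.0129
MTTF = 1 / 0.0129
MTTF = 77.5194

77.5194


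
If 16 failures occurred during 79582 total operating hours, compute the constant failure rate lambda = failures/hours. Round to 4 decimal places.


failures = 16
total_hours = 79582
lambda = 16 / 79582
lambda = 0.0002

0.0002


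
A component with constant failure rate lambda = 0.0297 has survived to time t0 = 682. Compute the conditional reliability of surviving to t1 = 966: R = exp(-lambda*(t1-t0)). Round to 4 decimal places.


lambda = 0.0297
t0 = 682, t1 = 966
t1 - t0 = 284
lambda * (t1-t0) = 0.0297 * 284 = 8.4348
R = exp(-8.4348)
R = 0.0002

0.0002


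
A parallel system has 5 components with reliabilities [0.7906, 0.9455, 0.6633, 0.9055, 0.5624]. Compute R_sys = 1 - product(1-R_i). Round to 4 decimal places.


Components: [0.7906, 0.9455, 0.6633, 0.9055, 0.5624]
(1 - 0.7906) = 0.2094, running product = 0.2094
(1 - 0.9455) = 0.0545, running product = 0.0114
(1 - 0.6633) = 0.3367, running product = 0.0038
(1 - 0.9055) = 0.0945, running product = 0.0004
(1 - 0.5624) = 0.4376, running product = 0.0002
Product of (1-R_i) = 0.0002
R_sys = 1 - 0.0002 = 0.9998

0.9998


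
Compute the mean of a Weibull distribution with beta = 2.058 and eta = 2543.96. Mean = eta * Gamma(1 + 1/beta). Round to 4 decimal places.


beta = 2.058, eta = 2543.96
1/beta = 0.4859
1 + 1/beta = 1.4859
Gamma(1.4859) = 0.8859
Mean = 2543.96 * 0.8859
Mean = 2253.5769

2253.5769


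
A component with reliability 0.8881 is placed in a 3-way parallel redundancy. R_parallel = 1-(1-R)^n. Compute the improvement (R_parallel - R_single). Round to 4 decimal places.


R_single = 0.8881, n = 3
1 - R_single = 0.1119
(1 - R_single)^n = 0.1119^3 = 0.0014
R_parallel = 1 - 0.0014 = 0.9986
Improvement = 0.9986 - 0.8881
Improvement = 0.1105

0.1105


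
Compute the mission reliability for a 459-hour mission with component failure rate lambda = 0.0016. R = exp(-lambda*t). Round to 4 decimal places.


lambda = 0.0016
mission_time = 459
lambda * t = 0.0016 * 459 = 0.7344
R = exp(-0.7344)
R = 0.4798

0.4798


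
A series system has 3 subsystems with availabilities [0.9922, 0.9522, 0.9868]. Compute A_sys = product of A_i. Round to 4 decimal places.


Subsystems: [0.9922, 0.9522, 0.9868]
After subsystem 1 (A=0.9922): product = 0.9922
After subsystem 2 (A=0.9522): product = 0.9448
After subsystem 3 (A=0.9868): product = 0.9323
A_sys = 0.9323

0.9323


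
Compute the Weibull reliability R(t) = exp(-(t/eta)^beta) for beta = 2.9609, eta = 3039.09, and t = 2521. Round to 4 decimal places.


beta = 2.9609, eta = 3039.09, t = 2521
t/eta = 2521 / 3039.09 = 0.8295
(t/eta)^beta = 0.8295^2.9609 = 0.575
R(t) = exp(-0.575)
R(t) = 0.5627

0.5627


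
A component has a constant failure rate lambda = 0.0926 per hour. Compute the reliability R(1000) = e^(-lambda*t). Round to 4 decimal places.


lambda = 0.0926
t = 1000
lambda * t = 92.6
R(t) = e^(-92.6)
R(t) = 0.0

0.0


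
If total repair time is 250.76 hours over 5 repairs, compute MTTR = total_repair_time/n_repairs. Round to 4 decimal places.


total_repair_time = 250.76
n_repairs = 5
MTTR = 250.76 / 5
MTTR = 50.152

50.152


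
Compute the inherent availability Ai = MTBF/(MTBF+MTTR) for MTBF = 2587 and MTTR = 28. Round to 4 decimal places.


MTBF = 2587
MTTR = 28
MTBF + MTTR = 2615
Ai = 2587 / 2615
Ai = 0.9893

0.9893


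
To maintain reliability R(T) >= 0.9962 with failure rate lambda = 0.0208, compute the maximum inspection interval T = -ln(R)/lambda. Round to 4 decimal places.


R_target = 0.9962
lambda = 0.0208
-ln(0.9962) = 0.0038
T = 0.0038 / 0.0208
T = 0.183

0.183


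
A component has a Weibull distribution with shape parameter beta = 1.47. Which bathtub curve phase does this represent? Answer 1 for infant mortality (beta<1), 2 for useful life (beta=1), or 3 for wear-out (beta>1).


beta = 1.47
Compare beta to 1:
beta < 1 => infant mortality (phase 1)
beta = 1 => useful life (phase 2)
beta > 1 => wear-out (phase 3)
Since beta = 1.47, this is wear-out (increasing failure rate)
Phase = 3

3


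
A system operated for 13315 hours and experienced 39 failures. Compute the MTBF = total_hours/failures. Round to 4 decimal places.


total_hours = 13315
failures = 39
MTBF = 13315 / 39
MTBF = 341.4103

341.4103


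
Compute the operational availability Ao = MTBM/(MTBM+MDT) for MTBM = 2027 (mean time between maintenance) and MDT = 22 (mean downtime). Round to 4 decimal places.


MTBM = 2027
MDT = 22
MTBM + MDT = 2049
Ao = 2027 / 2049
Ao = 0.9893

0.9893


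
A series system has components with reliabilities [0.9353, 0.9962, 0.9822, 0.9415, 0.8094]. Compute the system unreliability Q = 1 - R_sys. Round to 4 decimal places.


Components: [0.9353, 0.9962, 0.9822, 0.9415, 0.8094]
After component 1: product = 0.9353
After component 2: product = 0.9317
After component 3: product = 0.9152
After component 4: product = 0.8616
After component 5: product = 0.6974
R_sys = 0.6974
Q = 1 - 0.6974 = 0.3026

0.3026


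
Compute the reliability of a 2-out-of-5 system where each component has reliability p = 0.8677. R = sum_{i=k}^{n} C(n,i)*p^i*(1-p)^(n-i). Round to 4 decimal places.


k = 2, n = 5, p = 0.8677
i=2: C(5,2)=10 * 0.8677^2 * 0.1323^3 = 0.0174
i=3: C(5,3)=10 * 0.8677^3 * 0.1323^2 = 0.1143
i=4: C(5,4)=5 * 0.8677^4 * 0.1323^1 = 0.375
i=5: C(5,5)=1 * 0.8677^5 * 0.1323^0 = 0.4919
R = sum of terms = 0.9986

0.9986


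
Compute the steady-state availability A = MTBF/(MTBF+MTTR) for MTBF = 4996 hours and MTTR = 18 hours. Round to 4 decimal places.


MTBF = 4996
MTTR = 18
MTBF + MTTR = 5014
A = 4996 / 5014
A = 0.9964

0.9964


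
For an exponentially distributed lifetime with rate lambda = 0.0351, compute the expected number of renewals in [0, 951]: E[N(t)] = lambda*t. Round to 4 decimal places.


lambda = 0.0351
t = 951
E[N(t)] = lambda * t
E[N(t)] = 0.0351 * 951
E[N(t)] = 33.3801

33.3801


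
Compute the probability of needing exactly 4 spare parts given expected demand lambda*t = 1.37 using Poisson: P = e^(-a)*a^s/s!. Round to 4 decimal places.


a = 1.37, s = 4
e^(-a) = e^(-1.37) = 0.2541
a^s = 1.37^4 = 3.5228
s! = 24
P = 0.2541 * 3.5228 / 24
P = 0.0373

0.0373


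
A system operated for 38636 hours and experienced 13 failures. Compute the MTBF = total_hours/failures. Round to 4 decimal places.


total_hours = 38636
failures = 13
MTBF = 38636 / 13
MTBF = 2972.0

2972.0


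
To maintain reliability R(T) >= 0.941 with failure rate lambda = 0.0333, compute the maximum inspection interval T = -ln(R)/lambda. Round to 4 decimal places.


R_target = 0.941
lambda = 0.0333
-ln(0.941) = 0.0608
T = 0.0608 / 0.0333
T = 1.8262

1.8262


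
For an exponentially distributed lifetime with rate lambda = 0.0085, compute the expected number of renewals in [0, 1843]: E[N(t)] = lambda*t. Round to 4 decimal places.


lambda = 0.0085
t = 1843
E[N(t)] = lambda * t
E[N(t)] = 0.0085 * 1843
E[N(t)] = 15.6655

15.6655


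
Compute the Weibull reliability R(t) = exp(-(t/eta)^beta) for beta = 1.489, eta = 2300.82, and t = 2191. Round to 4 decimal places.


beta = 1.489, eta = 2300.82, t = 2191
t/eta = 2191 / 2300.82 = 0.9523
(t/eta)^beta = 0.9523^1.489 = 0.9298
R(t) = exp(-0.9298)
R(t) = 0.3946

0.3946


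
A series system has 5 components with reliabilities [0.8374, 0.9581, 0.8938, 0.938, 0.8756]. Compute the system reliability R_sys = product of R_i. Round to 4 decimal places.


Components: [0.8374, 0.9581, 0.8938, 0.938, 0.8756]
After component 1 (R=0.8374): product = 0.8374
After component 2 (R=0.9581): product = 0.8023
After component 3 (R=0.8938): product = 0.7171
After component 4 (R=0.938): product = 0.6726
After component 5 (R=0.8756): product = 0.589
R_sys = 0.589

0.589


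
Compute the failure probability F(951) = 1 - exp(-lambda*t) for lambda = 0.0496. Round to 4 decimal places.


lambda = 0.0496, t = 951
lambda * t = 47.1696
exp(-47.1696) = 0.0
F(t) = 1 - 0.0
F(t) = 1.0

1.0


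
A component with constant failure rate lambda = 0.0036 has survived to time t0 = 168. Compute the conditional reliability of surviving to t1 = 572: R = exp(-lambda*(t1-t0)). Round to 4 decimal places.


lambda = 0.0036
t0 = 168, t1 = 572
t1 - t0 = 404
lambda * (t1-t0) = 0.0036 * 404 = 1.4544
R = exp(-1.4544)
R = 0.2335

0.2335


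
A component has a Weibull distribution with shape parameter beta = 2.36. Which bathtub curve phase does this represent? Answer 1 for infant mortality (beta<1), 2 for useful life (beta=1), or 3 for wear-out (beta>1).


beta = 2.36
Compare beta to 1:
beta < 1 => infant mortality (phase 1)
beta = 1 => useful life (phase 2)
beta > 1 => wear-out (phase 3)
Since beta = 2.36, this is wear-out (increasing failure rate)
Phase = 3

3


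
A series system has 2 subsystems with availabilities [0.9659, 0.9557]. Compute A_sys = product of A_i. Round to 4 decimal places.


Subsystems: [0.9659, 0.9557]
After subsystem 1 (A=0.9659): product = 0.9659
After subsystem 2 (A=0.9557): product = 0.9231
A_sys = 0.9231

0.9231


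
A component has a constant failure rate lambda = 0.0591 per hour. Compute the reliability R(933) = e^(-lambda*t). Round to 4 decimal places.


lambda = 0.0591
t = 933
lambda * t = 55.1403
R(t) = e^(-55.1403)
R(t) = 0.0

0.0


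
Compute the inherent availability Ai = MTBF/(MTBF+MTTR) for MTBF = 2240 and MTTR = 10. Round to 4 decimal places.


MTBF = 2240
MTTR = 10
MTBF + MTTR = 2250
Ai = 2240 / 2250
Ai = 0.9956

0.9956


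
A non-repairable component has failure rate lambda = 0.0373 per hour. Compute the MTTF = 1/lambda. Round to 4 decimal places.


lambda = 0.0373
MTTF = 1 / 0.0373
MTTF = 26.8097

26.8097


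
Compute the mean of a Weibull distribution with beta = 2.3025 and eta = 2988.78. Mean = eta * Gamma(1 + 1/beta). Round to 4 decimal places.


beta = 2.3025, eta = 2988.78
1/beta = 0.4343
1 + 1/beta = 1.4343
Gamma(1.4343) = 0.8859
Mean = 2988.78 * 0.8859
Mean = 2647.8373

2647.8373


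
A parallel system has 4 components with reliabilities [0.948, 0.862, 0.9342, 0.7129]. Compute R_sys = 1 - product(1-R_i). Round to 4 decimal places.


Components: [0.948, 0.862, 0.9342, 0.7129]
(1 - 0.948) = 0.052, running product = 0.052
(1 - 0.862) = 0.138, running product = 0.0072
(1 - 0.9342) = 0.0658, running product = 0.0005
(1 - 0.7129) = 0.2871, running product = 0.0001
Product of (1-R_i) = 0.0001
R_sys = 1 - 0.0001 = 0.9999

0.9999


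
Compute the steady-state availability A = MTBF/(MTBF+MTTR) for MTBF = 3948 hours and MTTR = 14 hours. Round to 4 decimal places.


MTBF = 3948
MTTR = 14
MTBF + MTTR = 3962
A = 3948 / 3962
A = 0.9965

0.9965


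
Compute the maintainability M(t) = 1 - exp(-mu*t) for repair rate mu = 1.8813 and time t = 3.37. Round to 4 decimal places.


mu = 1.8813, t = 3.37
mu * t = 1.8813 * 3.37 = 6.34
exp(-6.34) = 0.0018
M(t) = 1 - 0.0018
M(t) = 0.9982

0.9982


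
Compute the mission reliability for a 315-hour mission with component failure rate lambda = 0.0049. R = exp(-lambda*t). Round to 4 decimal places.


lambda = 0.0049
mission_time = 315
lambda * t = 0.0049 * 315 = 1.5435
R = exp(-1.5435)
R = 0.2136

0.2136


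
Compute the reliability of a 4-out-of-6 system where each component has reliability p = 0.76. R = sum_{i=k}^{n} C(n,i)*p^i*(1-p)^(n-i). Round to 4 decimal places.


k = 4, n = 6, p = 0.76
i=4: C(6,4)=15 * 0.76^4 * 0.24^2 = 0.2882
i=5: C(6,5)=6 * 0.76^5 * 0.24^1 = 0.3651
i=6: C(6,6)=1 * 0.76^6 * 0.24^0 = 0.1927
R = sum of terms = 0.8461

0.8461


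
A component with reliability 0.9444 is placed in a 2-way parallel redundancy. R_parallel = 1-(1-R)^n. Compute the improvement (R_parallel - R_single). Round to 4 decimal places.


R_single = 0.9444, n = 2
1 - R_single = 0.0556
(1 - R_single)^n = 0.0556^2 = 0.0031
R_parallel = 1 - 0.0031 = 0.9969
Improvement = 0.9969 - 0.9444
Improvement = 0.0525

0.0525


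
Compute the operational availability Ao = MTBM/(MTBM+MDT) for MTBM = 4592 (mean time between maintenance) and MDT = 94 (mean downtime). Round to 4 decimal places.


MTBM = 4592
MDT = 94
MTBM + MDT = 4686
Ao = 4592 / 4686
Ao = 0.9799

0.9799


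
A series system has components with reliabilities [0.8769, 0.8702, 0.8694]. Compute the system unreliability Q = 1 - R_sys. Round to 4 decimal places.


Components: [0.8769, 0.8702, 0.8694]
After component 1: product = 0.8769
After component 2: product = 0.7631
After component 3: product = 0.6634
R_sys = 0.6634
Q = 1 - 0.6634 = 0.3366

0.3366


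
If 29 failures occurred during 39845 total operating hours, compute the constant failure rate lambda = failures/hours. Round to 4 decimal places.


failures = 29
total_hours = 39845
lambda = 29 / 39845
lambda = 0.0007

0.0007


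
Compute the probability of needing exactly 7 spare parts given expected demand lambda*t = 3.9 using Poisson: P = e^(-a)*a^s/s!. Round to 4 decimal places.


a = 3.9, s = 7
e^(-a) = e^(-3.9) = 0.0202
a^s = 3.9^7 = 13723.1007
s! = 5040
P = 0.0202 * 13723.1007 / 5040
P = 0.0551

0.0551


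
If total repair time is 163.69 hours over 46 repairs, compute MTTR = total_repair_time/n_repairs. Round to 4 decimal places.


total_repair_time = 163.69
n_repairs = 46
MTTR = 163.69 / 46
MTTR = 3.5585

3.5585


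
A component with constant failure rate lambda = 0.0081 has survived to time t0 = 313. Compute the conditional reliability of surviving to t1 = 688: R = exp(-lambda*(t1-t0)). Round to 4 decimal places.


lambda = 0.0081
t0 = 313, t1 = 688
t1 - t0 = 375
lambda * (t1-t0) = 0.0081 * 375 = 3.0375
R = exp(-3.0375)
R = 0.048

0.048


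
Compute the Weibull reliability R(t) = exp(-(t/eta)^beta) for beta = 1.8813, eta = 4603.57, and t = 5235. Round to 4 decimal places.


beta = 1.8813, eta = 4603.57, t = 5235
t/eta = 5235 / 4603.57 = 1.1372
(t/eta)^beta = 1.1372^1.8813 = 1.2736
R(t) = exp(-1.2736)
R(t) = 0.2798

0.2798


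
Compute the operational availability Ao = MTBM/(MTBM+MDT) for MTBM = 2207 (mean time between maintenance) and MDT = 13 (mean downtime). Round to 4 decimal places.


MTBM = 2207
MDT = 13
MTBM + MDT = 2220
Ao = 2207 / 2220
Ao = 0.9941

0.9941


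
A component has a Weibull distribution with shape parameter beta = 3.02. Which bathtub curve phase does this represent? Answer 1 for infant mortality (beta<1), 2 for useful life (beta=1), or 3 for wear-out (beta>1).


beta = 3.02
Compare beta to 1:
beta < 1 => infant mortality (phase 1)
beta = 1 => useful life (phase 2)
beta > 1 => wear-out (phase 3)
Since beta = 3.02, this is wear-out (increasing failure rate)
Phase = 3

3


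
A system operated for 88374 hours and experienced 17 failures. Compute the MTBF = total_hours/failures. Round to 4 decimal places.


total_hours = 88374
failures = 17
MTBF = 88374 / 17
MTBF = 5198.4706

5198.4706


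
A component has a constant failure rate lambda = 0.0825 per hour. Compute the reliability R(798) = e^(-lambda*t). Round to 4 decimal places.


lambda = 0.0825
t = 798
lambda * t = 65.835
R(t) = e^(-65.835)
R(t) = 0.0

0.0


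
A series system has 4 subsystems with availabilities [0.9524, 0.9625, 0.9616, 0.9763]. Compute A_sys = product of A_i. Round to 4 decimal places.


Subsystems: [0.9524, 0.9625, 0.9616, 0.9763]
After subsystem 1 (A=0.9524): product = 0.9524
After subsystem 2 (A=0.9625): product = 0.9167
After subsystem 3 (A=0.9616): product = 0.8815
After subsystem 4 (A=0.9763): product = 0.8606
A_sys = 0.8606

0.8606


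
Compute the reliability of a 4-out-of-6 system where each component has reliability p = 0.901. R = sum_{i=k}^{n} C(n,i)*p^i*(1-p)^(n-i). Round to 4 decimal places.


k = 4, n = 6, p = 0.901
i=4: C(6,4)=15 * 0.901^4 * 0.099^2 = 0.0969
i=5: C(6,5)=6 * 0.901^5 * 0.099^1 = 0.3527
i=6: C(6,6)=1 * 0.901^6 * 0.099^0 = 0.535
R = sum of terms = 0.9846

0.9846


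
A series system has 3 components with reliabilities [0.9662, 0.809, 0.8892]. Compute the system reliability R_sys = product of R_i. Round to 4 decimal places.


Components: [0.9662, 0.809, 0.8892]
After component 1 (R=0.9662): product = 0.9662
After component 2 (R=0.809): product = 0.7817
After component 3 (R=0.8892): product = 0.695
R_sys = 0.695

0.695


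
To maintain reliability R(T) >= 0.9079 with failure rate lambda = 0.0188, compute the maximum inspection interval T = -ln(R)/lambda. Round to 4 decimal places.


R_target = 0.9079
lambda = 0.0188
-ln(0.9079) = 0.0966
T = 0.0966 / 0.0188
T = 5.1394

5.1394


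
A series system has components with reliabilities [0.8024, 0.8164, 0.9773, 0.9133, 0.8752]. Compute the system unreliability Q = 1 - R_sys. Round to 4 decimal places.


Components: [0.8024, 0.8164, 0.9773, 0.9133, 0.8752]
After component 1: product = 0.8024
After component 2: product = 0.6551
After component 3: product = 0.6402
After component 4: product = 0.5847
After component 5: product = 0.5117
R_sys = 0.5117
Q = 1 - 0.5117 = 0.4883

0.4883


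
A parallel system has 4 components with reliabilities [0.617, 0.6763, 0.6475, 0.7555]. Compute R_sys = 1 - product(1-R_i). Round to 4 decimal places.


Components: [0.617, 0.6763, 0.6475, 0.7555]
(1 - 0.617) = 0.383, running product = 0.383
(1 - 0.6763) = 0.3237, running product = 0.124
(1 - 0.6475) = 0.3525, running product = 0.0437
(1 - 0.7555) = 0.2445, running product = 0.0107
Product of (1-R_i) = 0.0107
R_sys = 1 - 0.0107 = 0.9893

0.9893


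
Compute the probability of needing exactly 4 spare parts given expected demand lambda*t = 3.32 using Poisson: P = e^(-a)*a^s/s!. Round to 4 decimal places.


a = 3.32, s = 4
e^(-a) = e^(-3.32) = 0.0362
a^s = 3.32^4 = 121.4933
s! = 24
P = 0.0362 * 121.4933 / 24
P = 0.183

0.183


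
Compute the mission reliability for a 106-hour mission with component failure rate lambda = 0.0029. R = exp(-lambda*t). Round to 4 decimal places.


lambda = 0.0029
mission_time = 106
lambda * t = 0.0029 * 106 = 0.3074
R = exp(-0.3074)
R = 0.7354

0.7354


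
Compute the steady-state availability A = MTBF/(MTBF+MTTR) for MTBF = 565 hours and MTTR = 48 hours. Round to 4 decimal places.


MTBF = 565
MTTR = 48
MTBF + MTTR = 613
A = 565 / 613
A = 0.9217

0.9217


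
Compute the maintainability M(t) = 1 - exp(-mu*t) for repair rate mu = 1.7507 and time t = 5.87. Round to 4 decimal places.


mu = 1.7507, t = 5.87
mu * t = 1.7507 * 5.87 = 10.2766
exp(-10.2766) = 0.0
M(t) = 1 - 0.0
M(t) = 1.0

1.0


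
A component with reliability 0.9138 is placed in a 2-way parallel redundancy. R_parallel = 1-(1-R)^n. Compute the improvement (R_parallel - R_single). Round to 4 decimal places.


R_single = 0.9138, n = 2
1 - R_single = 0.0862
(1 - R_single)^n = 0.0862^2 = 0.0074
R_parallel = 1 - 0.0074 = 0.9926
Improvement = 0.9926 - 0.9138
Improvement = 0.0788

0.0788


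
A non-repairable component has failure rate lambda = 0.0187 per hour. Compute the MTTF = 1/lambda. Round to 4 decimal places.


lambda = 0.0187
MTTF = 1 / 0.0187
MTTF = 53.4759

53.4759


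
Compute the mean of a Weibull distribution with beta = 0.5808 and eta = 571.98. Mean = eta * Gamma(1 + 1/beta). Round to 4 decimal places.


beta = 0.5808, eta = 571.98
1/beta = 1.7218
1 + 1/beta = 2.7218
Gamma(2.7218) = 1.5719
Mean = 571.98 * 1.5719
Mean = 899.0787

899.0787


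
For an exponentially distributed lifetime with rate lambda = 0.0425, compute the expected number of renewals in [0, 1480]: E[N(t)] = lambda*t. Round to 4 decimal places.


lambda = 0.0425
t = 1480
E[N(t)] = lambda * t
E[N(t)] = 0.0425 * 1480
E[N(t)] = 62.9

62.9


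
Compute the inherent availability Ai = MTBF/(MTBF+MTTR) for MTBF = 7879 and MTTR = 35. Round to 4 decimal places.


MTBF = 7879
MTTR = 35
MTBF + MTTR = 7914
Ai = 7879 / 7914
Ai = 0.9956

0.9956


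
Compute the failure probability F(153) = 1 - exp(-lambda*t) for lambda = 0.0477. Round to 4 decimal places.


lambda = 0.0477, t = 153
lambda * t = 7.2981
exp(-7.2981) = 0.0007
F(t) = 1 - 0.0007
F(t) = 0.9993

0.9993


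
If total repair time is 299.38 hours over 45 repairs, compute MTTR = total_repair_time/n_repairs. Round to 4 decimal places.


total_repair_time = 299.38
n_repairs = 45
MTTR = 299.38 / 45
MTTR = 6.6529

6.6529


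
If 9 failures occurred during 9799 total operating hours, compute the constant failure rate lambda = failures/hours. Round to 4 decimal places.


failures = 9
total_hours = 9799
lambda = 9 / 9799
lambda = 0.0009

0.0009


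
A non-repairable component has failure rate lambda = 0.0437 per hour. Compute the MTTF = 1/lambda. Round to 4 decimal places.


lambda = 0.0437
MTTF = 1 / 0.0437
MTTF = 22.8833

22.8833


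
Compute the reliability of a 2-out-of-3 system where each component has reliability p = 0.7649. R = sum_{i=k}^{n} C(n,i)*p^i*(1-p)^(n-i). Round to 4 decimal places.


k = 2, n = 3, p = 0.7649
i=2: C(3,2)=3 * 0.7649^2 * 0.2351^1 = 0.4127
i=3: C(3,3)=1 * 0.7649^3 * 0.2351^0 = 0.4475
R = sum of terms = 0.8602

0.8602


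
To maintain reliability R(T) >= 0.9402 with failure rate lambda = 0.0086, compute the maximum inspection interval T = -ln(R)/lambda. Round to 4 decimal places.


R_target = 0.9402
lambda = 0.0086
-ln(0.9402) = 0.0617
T = 0.0617 / 0.0086
T = 7.1701

7.1701


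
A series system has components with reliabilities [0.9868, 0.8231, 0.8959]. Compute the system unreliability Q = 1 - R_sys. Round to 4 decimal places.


Components: [0.9868, 0.8231, 0.8959]
After component 1: product = 0.9868
After component 2: product = 0.8122
After component 3: product = 0.7277
R_sys = 0.7277
Q = 1 - 0.7277 = 0.2723

0.2723


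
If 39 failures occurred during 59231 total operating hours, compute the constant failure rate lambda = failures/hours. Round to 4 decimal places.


failures = 39
total_hours = 59231
lambda = 39 / 59231
lambda = 0.0007

0.0007


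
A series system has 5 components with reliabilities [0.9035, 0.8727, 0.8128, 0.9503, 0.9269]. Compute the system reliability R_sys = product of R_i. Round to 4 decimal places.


Components: [0.9035, 0.8727, 0.8128, 0.9503, 0.9269]
After component 1 (R=0.9035): product = 0.9035
After component 2 (R=0.8727): product = 0.7885
After component 3 (R=0.8128): product = 0.6409
After component 4 (R=0.9503): product = 0.609
After component 5 (R=0.9269): product = 0.5645
R_sys = 0.5645

0.5645


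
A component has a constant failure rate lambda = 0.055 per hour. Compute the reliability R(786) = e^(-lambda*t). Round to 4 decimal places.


lambda = 0.055
t = 786
lambda * t = 43.23
R(t) = e^(-43.23)
R(t) = 0.0

0.0


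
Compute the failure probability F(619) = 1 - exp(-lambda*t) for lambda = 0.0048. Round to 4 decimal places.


lambda = 0.0048, t = 619
lambda * t = 2.9712
exp(-2.9712) = 0.0512
F(t) = 1 - 0.0512
F(t) = 0.9488

0.9488


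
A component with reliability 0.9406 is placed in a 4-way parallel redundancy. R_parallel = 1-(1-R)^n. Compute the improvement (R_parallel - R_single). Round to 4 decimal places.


R_single = 0.9406, n = 4
1 - R_single = 0.0594
(1 - R_single)^n = 0.0594^4 = 0.0
R_parallel = 1 - 0.0 = 1.0
Improvement = 1.0 - 0.9406
Improvement = 0.0594

0.0594


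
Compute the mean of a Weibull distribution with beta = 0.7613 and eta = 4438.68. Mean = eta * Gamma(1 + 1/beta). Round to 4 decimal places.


beta = 0.7613, eta = 4438.68
1/beta = 1.3135
1 + 1/beta = 2.3135
Gamma(2.3135) = 1.1763
Mean = 4438.68 * 1.1763
Mean = 5221.1738

5221.1738


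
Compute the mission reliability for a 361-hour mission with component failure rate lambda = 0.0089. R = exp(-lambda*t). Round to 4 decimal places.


lambda = 0.0089
mission_time = 361
lambda * t = 0.0089 * 361 = 3.2129
R = exp(-3.2129)
R = 0.0402

0.0402


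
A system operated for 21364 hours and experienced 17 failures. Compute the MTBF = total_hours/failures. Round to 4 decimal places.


total_hours = 21364
failures = 17
MTBF = 21364 / 17
MTBF = 1256.7059

1256.7059


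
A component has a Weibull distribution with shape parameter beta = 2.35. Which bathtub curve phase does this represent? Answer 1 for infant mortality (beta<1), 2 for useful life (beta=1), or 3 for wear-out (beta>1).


beta = 2.35
Compare beta to 1:
beta < 1 => infant mortality (phase 1)
beta = 1 => useful life (phase 2)
beta > 1 => wear-out (phase 3)
Since beta = 2.35, this is wear-out (increasing failure rate)
Phase = 3

3


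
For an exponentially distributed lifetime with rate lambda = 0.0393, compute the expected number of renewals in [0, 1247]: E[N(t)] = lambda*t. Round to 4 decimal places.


lambda = 0.0393
t = 1247
E[N(t)] = lambda * t
E[N(t)] = 0.0393 * 1247
E[N(t)] = 49.0071

49.0071


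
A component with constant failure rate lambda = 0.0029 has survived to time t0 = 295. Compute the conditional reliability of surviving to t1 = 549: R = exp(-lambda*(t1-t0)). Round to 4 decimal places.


lambda = 0.0029
t0 = 295, t1 = 549
t1 - t0 = 254
lambda * (t1-t0) = 0.0029 * 254 = 0.7366
R = exp(-0.7366)
R = 0.4787

0.4787


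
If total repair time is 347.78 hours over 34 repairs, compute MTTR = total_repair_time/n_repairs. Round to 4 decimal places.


total_repair_time = 347.78
n_repairs = 34
MTTR = 347.78 / 34
MTTR = 10.2288

10.2288


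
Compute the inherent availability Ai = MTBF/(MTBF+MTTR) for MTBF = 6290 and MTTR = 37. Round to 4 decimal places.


MTBF = 6290
MTTR = 37
MTBF + MTTR = 6327
Ai = 6290 / 6327
Ai = 0.9942

0.9942


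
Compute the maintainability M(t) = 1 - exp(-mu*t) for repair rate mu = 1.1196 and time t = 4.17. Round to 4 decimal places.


mu = 1.1196, t = 4.17
mu * t = 1.1196 * 4.17 = 4.6687
exp(-4.6687) = 0.0094
M(t) = 1 - 0.0094
M(t) = 0.9906

0.9906


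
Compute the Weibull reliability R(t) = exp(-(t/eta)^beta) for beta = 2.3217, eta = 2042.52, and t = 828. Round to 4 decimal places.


beta = 2.3217, eta = 2042.52, t = 828
t/eta = 828 / 2042.52 = 0.4054
(t/eta)^beta = 0.4054^2.3217 = 0.1229
R(t) = exp(-0.1229)
R(t) = 0.8843

0.8843


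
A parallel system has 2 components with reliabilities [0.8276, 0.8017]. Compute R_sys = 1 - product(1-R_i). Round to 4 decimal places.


Components: [0.8276, 0.8017]
(1 - 0.8276) = 0.1724, running product = 0.1724
(1 - 0.8017) = 0.1983, running product = 0.0342
Product of (1-R_i) = 0.0342
R_sys = 1 - 0.0342 = 0.9658

0.9658


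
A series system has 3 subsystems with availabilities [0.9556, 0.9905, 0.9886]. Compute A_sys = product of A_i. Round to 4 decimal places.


Subsystems: [0.9556, 0.9905, 0.9886]
After subsystem 1 (A=0.9556): product = 0.9556
After subsystem 2 (A=0.9905): product = 0.9465
After subsystem 3 (A=0.9886): product = 0.9357
A_sys = 0.9357

0.9357


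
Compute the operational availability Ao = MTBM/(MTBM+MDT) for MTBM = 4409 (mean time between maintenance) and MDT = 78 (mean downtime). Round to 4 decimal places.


MTBM = 4409
MDT = 78
MTBM + MDT = 4487
Ao = 4409 / 4487
Ao = 0.9826

0.9826


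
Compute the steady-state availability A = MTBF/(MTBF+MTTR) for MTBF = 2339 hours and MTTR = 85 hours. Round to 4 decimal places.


MTBF = 2339
MTTR = 85
MTBF + MTTR = 2424
A = 2339 / 2424
A = 0.9649

0.9649


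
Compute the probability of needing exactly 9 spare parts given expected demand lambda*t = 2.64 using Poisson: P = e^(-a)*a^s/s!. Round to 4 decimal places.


a = 2.64, s = 9
e^(-a) = e^(-2.64) = 0.0714
a^s = 2.64^9 = 6229.244
s! = 362880
P = 0.0714 * 6229.244 / 362880
P = 0.0012

0.0012


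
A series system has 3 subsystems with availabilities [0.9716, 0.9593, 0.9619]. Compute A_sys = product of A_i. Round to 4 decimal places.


Subsystems: [0.9716, 0.9593, 0.9619]
After subsystem 1 (A=0.9716): product = 0.9716
After subsystem 2 (A=0.9593): product = 0.9321
After subsystem 3 (A=0.9619): product = 0.8965
A_sys = 0.8965

0.8965


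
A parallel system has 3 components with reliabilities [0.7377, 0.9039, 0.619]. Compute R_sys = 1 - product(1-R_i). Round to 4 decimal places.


Components: [0.7377, 0.9039, 0.619]
(1 - 0.7377) = 0.2623, running product = 0.2623
(1 - 0.9039) = 0.0961, running product = 0.0252
(1 - 0.619) = 0.381, running product = 0.0096
Product of (1-R_i) = 0.0096
R_sys = 1 - 0.0096 = 0.9904

0.9904


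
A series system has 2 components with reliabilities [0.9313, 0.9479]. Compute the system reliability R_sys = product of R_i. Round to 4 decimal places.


Components: [0.9313, 0.9479]
After component 1 (R=0.9313): product = 0.9313
After component 2 (R=0.9479): product = 0.8828
R_sys = 0.8828

0.8828


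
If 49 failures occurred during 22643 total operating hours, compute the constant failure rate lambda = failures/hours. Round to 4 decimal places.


failures = 49
total_hours = 22643
lambda = 49 / 22643
lambda = 0.0022

0.0022


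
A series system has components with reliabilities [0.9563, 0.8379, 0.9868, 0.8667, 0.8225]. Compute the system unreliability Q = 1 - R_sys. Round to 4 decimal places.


Components: [0.9563, 0.8379, 0.9868, 0.8667, 0.8225]
After component 1: product = 0.9563
After component 2: product = 0.8013
After component 3: product = 0.7907
After component 4: product = 0.6853
After component 5: product = 0.5637
R_sys = 0.5637
Q = 1 - 0.5637 = 0.4363

0.4363


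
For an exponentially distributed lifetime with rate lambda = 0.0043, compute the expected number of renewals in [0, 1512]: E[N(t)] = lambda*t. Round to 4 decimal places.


lambda = 0.0043
t = 1512
E[N(t)] = lambda * t
E[N(t)] = 0.0043 * 1512
E[N(t)] = 6.5016

6.5016


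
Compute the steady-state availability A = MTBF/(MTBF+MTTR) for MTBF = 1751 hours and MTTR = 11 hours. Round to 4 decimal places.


MTBF = 1751
MTTR = 11
MTBF + MTTR = 1762
A = 1751 / 1762
A = 0.9938

0.9938


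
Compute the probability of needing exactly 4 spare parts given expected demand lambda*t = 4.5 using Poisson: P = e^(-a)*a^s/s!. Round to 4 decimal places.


a = 4.5, s = 4
e^(-a) = e^(-4.5) = 0.0111
a^s = 4.5^4 = 410.0625
s! = 24
P = 0.0111 * 410.0625 / 24
P = 0.1898

0.1898


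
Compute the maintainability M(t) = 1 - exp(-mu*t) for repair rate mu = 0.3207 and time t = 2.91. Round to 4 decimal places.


mu = 0.3207, t = 2.91
mu * t = 0.3207 * 2.91 = 0.9332
exp(-0.9332) = 0.3933
M(t) = 1 - 0.3933
M(t) = 0.6067

0.6067


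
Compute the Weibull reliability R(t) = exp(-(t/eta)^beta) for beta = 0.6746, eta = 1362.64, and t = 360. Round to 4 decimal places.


beta = 0.6746, eta = 1362.64, t = 360
t/eta = 360 / 1362.64 = 0.2642
(t/eta)^beta = 0.2642^0.6746 = 0.4074
R(t) = exp(-0.4074)
R(t) = 0.6654

0.6654
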